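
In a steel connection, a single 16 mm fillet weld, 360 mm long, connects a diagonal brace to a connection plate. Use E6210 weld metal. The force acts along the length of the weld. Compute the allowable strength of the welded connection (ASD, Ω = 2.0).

E62XX → F_EXX = 620 MPa.
Effective throat t_e = 0.707 × 16 = 11.31 mm.
Total length L = 360 mm; A_we = 11.31 × 360 = 4072 mm².
F_nw = 0.6 F_EXX = 0.6 × 620 = 372 MPa.
R_n = 372 × 4072 × 10⁻³ = 1515 kN; R_n/Ω = 1515/2.0 = 757.5 kN.

R_n/Ω ≈ 757 kN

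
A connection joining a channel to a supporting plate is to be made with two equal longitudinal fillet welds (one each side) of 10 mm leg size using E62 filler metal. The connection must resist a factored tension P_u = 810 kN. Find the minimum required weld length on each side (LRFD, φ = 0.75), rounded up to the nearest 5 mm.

L = 210 mm on each side

E62XX → F_EXX = 620 MPa.
Throat t_e = 0.707 × 10 = 7.07 mm.
φr_n = 0.75 × 0.6 × 620 × 7.07 × 10⁻³ = 1.973 kN/mm.
L_req = P_u / φr_n = 810 / 1.973 = 410.6 mm total.
Per side: 410.6 / 2 = 205.3 mm.
Round up → use L = 210 mm on each side.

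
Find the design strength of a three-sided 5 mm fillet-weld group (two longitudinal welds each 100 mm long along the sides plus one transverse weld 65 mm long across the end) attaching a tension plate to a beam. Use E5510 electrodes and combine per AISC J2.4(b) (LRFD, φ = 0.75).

E55XX → F_EXX = 550 MPa.
t_e = 0.707 × 5 = 3.535 mm.
R_nwl = 0.6 × 550 × 3.535 × 200 × 10⁻³ = 233.3 kN (longitudinal, 2 welds).
R_nwt = 0.6 × 550 × 3.535 × 65 × 10⁻³ = 75.83 kN (transverse, base value).
(i) R_nwl + R_nwt = 309.1 kN; (ii) 0.85 R_nwl + 1.5 R_nwt = 312.1 kN.
R_n = max = 312.1 kN [governs: (ii)]; φR_n = 234 kN.

φR_n ≈ 234 kN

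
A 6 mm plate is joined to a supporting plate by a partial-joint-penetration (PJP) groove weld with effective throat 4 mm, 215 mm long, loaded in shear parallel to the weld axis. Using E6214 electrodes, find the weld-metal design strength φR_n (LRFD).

φR_n ≈ 240 kN

E62XX → F_EXX = 620 MPa.
Effective throat (given) t_e = 4 mm.
A_we = 4 × 215 = 860 mm².
F_nw = 0.6 F_EXX = 372 MPa.
φR_n = 0.75 × 372 × 860 × 10⁻³ = 239.9 kN.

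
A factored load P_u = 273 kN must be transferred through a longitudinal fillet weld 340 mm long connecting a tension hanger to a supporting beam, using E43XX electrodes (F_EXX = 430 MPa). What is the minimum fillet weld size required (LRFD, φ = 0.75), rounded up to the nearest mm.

w = 6 mm

Total weld length L = 340 mm.
Required throat t_e = P_u / (φ × 0.6 F_EXX × L) = 273 / (0.75 × 0.6 × 430 × 340 × 10⁻³) = 4.15 mm.
Required leg w = t_e / 0.707 = 5.869 mm → use 6 mm.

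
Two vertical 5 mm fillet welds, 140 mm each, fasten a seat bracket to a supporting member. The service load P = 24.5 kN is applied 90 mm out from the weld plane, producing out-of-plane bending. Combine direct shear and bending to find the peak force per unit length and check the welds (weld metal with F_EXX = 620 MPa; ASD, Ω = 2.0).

L_w = 2 × 140 = 280 mm; section modulus (unit throat) S = 2 × L²/6 = 6533 mm².
Direct shear f_v = P/L_w = 24.5×10³/280 = 87.5 N/mm.
Moment M = P × e = 24.5×10³ × 90 = 2205000 N·mm; bending f_b = M/S = 337.5 N/mm.
f_max = √(f_v² + f_b²) = √(87.5² + 337.5²) = 348.7 N/mm.
r_n/Ω = (1/2.0) × 0.6 × 620 × (0.707 × 5) = 657.5 N/mm → adequate.

f_max ≈ 349 N/mm; adequate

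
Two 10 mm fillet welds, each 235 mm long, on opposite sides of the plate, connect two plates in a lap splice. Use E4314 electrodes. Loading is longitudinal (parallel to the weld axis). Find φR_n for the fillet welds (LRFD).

φR_n ≈ 643 kN

E43XX → F_EXX = 430 MPa.
Effective throat t_e = 0.707 × 10 = 7.07 mm.
Total length L = 470 mm; A_we = 7.07 × 470 = 3323 mm².
F_nw = 0.6 F_EXX = 0.6 × 430 = 258 MPa.
φR_n = 0.75 × 258 × 3323 × 10⁻³ = 643 kN.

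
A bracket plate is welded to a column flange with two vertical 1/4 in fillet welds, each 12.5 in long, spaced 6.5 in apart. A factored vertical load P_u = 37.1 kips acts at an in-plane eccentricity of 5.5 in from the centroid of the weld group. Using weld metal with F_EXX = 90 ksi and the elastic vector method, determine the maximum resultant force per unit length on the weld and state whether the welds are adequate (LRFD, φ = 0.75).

Total weld length L_w = 25 in. Treat welds as unit-width lines.
Polar moment about centroid: J = 2[d³/12 + d(b/2)²] = 2[12.5³/12 + 12.5×3.25²] = 589.6 in³.
Direct shear f_v = P/L_w = 37.1 / 25 = 1.484 kip/in (vertical).
Torsion M = P·e = 37.1 × 5.5 = 204.05 kip·in.
Critical point at (x, y) = (3.25, 6.25) from centroid. f_tx = M·y/J = 2.163 kip/in; f_ty = M·x/J = 1.125 kip/in.
Resultant f_max = √[f_tx² + (f_v + f_ty)²] = √[2.163² + (1.484 + 1.125)²] = 3.389 kip/in.
Capacity per unit length: φr_n = 0.75 × 0.6 × 90 × (0.707 × 0.25) = 7.158 kip/in.
3.389 ≤ 7.158 → adequate.

f_max ≈ 3.39 kip/in; adequate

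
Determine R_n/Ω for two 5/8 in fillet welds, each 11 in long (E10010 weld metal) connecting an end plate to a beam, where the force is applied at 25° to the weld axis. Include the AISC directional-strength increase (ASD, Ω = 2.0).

R_n/Ω ≈ 332 kip

E100XX → F_EXX = 100 ksi.
t_e = 0.707 × 0.625 = 0.4419 in; A_we = 0.4419 × 22 = 9.721 in².
Directional factor: 1.0 + 0.5 sin^1.5(25°) = 1.137.
F_nw = 0.6 × 100 × 1.137 = 68.24 ksi.
R_n/Ω = (68.24 × 9.721) / 2.0 = 331.7 kip.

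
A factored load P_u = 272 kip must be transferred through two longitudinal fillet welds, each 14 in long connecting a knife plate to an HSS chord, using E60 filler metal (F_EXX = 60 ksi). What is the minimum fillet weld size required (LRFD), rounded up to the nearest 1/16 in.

Total weld length L = 28 in.
Required throat t_e = P_u / (φ × 0.6 F_EXX × L) = 272 / (0.75 × 0.6 × 60 × 28) = 0.3598 in.
Required leg w = t_e / 0.707 = 0.5089 in → use 9/16 in.

w = 9/16 in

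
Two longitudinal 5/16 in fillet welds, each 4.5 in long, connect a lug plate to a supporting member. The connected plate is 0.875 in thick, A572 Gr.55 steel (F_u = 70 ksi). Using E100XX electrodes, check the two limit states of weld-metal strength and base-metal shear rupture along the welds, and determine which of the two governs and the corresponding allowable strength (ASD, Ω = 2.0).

E100XX → F_EXX = 100 ksi.
t_e = 0.707 × 0.3125 = 0.2209 in; L = 9 in.
Weld metal: R_n/Ω = (1/2.0) × 0.6 × 100 × 0.2209 × 9 = 59.65 kips.
Base metal (shear rupture): R_n/Ω = (1/2.0) × 0.6 × 70 × 0.875 × 9 = 165.4 kips.
Governing: weld metal.

R_n/Ω ≈ 59.7 kips (weld metal governs)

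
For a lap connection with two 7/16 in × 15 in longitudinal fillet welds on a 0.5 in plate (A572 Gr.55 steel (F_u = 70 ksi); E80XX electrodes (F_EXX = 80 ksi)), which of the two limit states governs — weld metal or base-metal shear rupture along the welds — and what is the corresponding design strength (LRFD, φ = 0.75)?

t_e = 0.707 × 0.4375 = 0.3093 in; L = 30 in.
Weld metal: φR_n = 0.75 × 0.6 × 80 × 0.3093 × 30 = 334.1 kip.
Base metal (shear rupture): φR_n = 0.75 × 0.6 × 70 × 0.5 × 30 = 472.5 kip.
Governing: weld metal.

φR_n ≈ 334 kip (weld metal governs)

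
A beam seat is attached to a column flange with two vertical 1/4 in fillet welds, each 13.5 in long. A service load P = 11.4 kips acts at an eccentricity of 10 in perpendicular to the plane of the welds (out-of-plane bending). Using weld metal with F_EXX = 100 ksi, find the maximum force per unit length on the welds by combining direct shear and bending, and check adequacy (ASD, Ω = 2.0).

f_max ≈ 1.92 kip/in; adequate

L_w = 2 × 13.5 = 27 in; section modulus (unit throat) S = 2 × L²/6 = 60.75 in².
Direct shear f_v = P/L_w = 11.4/27 = 0.4222 kip/in.
Moment M = P × e = 11.4 × 10 = 114 kip·in; bending f_b = M/S = 1.877 kip/in.
f_max = √(f_v² + f_b²) = √(0.4222² + 1.877²) = 1.923 kip/in.
r_n/Ω = (1/2.0) × 0.6 × 100 × (0.707 × 0.25) = 5.302 kip/in → adequate.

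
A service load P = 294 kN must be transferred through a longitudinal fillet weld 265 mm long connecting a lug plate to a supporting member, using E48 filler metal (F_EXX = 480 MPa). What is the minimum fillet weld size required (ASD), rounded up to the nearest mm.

Total weld length L = 265 mm.
Required throat t_e = P × Ω / (0.6 F_EXX × L) = 294 × 2.0 / (0.6 × 480 × 265 × 10⁻³) = 7.704 mm.
Required leg w = t_e / 0.707 = 10.9 mm → use 11 mm.

w = 11 mm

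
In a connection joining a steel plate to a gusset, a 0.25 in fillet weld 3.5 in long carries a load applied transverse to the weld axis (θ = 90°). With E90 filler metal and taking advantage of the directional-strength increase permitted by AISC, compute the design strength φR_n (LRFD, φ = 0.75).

E90XX → F_EXX = 90 ksi.
t_e = 0.707 × 0.25 = 0.1767 in; A_we = 0.1767 × 3.5 = 0.6186 in².
Directional factor: 1.0 + 0.5 sin^1.5(90°) = 1.5.
F_nw = 0.6 × 90 × 1.5 = 81 ksi.
φR_n = 0.75 × 81 × 0.6186 = 37.58 kips.

φR_n ≈ 37.6 kips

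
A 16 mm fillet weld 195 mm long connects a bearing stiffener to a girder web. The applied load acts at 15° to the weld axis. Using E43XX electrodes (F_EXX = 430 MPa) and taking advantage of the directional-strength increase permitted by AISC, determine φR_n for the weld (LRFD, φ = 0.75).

φR_n ≈ 455 kN

t_e = 0.707 × 16 = 11.31 mm; A_we = 11.31 × 195 = 2206 mm².
Directional factor: 1.0 + 0.5 sin^1.5(15°) = 1.066.
F_nw = 0.6 × 430 × 1.066 = 275 MPa.
φR_n = 0.75 × 275 × 2206 × 10⁻³ = 454.9 kN.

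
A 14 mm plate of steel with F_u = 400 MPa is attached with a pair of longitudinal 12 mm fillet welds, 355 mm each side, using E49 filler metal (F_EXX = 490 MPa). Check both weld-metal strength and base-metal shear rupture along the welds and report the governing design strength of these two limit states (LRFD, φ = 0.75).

φR_n ≈ 1330 kN (weld metal governs)

t_e = 0.707 × 12 = 8.484 mm; L = 710 mm.
Weld metal: φR_n = 0.75 × 0.6 × 490 × 8.484 × 710 × 10⁻³ = 1328 kN.
Base metal (shear rupture): φR_n = 0.75 × 0.6 × 400 × 14 × 710 × 10⁻³ = 1789 kN.
Governing: weld metal.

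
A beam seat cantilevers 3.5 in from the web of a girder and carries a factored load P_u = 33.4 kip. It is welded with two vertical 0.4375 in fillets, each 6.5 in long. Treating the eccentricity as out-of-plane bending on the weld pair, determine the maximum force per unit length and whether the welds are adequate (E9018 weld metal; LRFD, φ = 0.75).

E90XX → F_EXX = 90 ksi.
L_w = 2 × 6.5 = 13 in; section modulus (unit throat) S = 2 × L²/6 = 14.08 in².
Direct shear f_v = P/L_w = 33.4/13 = 2.569 kip/in.
Moment M = P × e = 33.4 × 3.5 = 116.9 kip·in; bending f_b = M/S = 8.301 kip/in.
f_max = √(f_v² + f_b²) = √(2.569² + 8.301²) = 8.689 kip/in.
φr_n = 0.75 × 0.6 × 90 × (0.707 × 0.4375) = 12.53 kip/in → adequate.

f_max ≈ 8.69 kip/in; adequate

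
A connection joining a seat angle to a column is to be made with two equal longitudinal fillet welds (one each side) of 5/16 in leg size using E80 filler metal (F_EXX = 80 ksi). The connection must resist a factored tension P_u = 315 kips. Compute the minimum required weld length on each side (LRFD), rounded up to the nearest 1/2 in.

Throat t_e = 0.707 × 0.3125 = 0.2209 in.
φr_n = 0.75 × 0.6 × 80 × 0.2209 = 7.954 kips/in.
L_req = P_u / φr_n = 315 / 7.954 = 39.6 in total.
Per side: 39.6 / 2 = 19.8 in.
Round up → use L = 20 in on each side.

L = 20 in on each side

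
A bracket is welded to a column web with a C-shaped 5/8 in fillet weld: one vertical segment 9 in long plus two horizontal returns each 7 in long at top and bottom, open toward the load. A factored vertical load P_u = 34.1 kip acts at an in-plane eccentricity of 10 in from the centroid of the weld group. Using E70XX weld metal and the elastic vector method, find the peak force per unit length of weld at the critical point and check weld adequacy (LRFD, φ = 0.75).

f_max ≈ 6 kip/in; adequate

E70XX → F_EXX = 70 ksi.
Total weld length L_w = 23 in. Treat welds as unit-width lines.
Centroid: x̄ = 2×7×3.5 / 23 = 2.13 in from the vertical weld.
Polar moment about centroid: J = I_x + I_y = [9³/12 + 2×7×4.5²] + [9×2.13² + 2(7³/12 + 7×1.37²)] = 468.5 in³.
Direct shear f_v = P/L_w = 34.1 / 23 = 1.483 kip/in (vertical).
Torsion M = P·e = 34.1 × 10 = 341 kip·in.
Critical point at (x, y) = (4.87, 4.5) from centroid. f_tx = M·y/J = 3.275 kip/in; f_ty = M·x/J = 3.544 kip/in.
Resultant f_max = √[f_tx² + (f_v + f_ty)²] = √[3.275² + (1.483 + 3.544)²] = 6 kip/in.
Capacity per unit length: φr_n = 0.75 × 0.6 × 70 × (0.707 × 0.625) = 13.92 kip/in.
6 ≤ 13.92 → adequate.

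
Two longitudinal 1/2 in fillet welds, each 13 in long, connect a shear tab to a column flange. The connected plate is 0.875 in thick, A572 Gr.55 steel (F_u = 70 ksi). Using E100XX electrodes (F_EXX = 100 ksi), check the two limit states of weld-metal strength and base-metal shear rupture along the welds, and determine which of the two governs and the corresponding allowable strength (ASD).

t_e = 0.707 × 0.5 = 0.3535 in; L = 26 in.
Weld metal: R_n/Ω = (1/2.0) × 0.6 × 100 × 0.3535 × 26 = 275.7 kip.
Base metal (shear rupture): R_n/Ω = (1/2.0) × 0.6 × 70 × 0.875 × 26 = 477.8 kip.
Governing: weld metal.

R_n/Ω ≈ 276 kip (weld metal governs)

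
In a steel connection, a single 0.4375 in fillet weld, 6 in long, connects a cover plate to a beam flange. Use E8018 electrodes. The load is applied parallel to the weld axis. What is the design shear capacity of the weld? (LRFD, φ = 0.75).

φR_n ≈ 66.8 kips

E80XX → F_EXX = 80 ksi.
Effective throat t_e = 0.707 × 0.4375 = 0.3093 in.
Total length L = 6 in; A_we = 0.3093 × 6 = 1.856 in².
F_nw = 0.6 F_EXX = 0.6 × 80 = 48 ksi.
φR_n = 0.75 × 48 × 1.856 = 66.81 kips.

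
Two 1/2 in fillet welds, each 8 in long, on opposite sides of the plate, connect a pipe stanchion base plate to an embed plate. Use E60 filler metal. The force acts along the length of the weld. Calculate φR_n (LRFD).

E60XX → F_EXX = 60 ksi.
Effective throat t_e = 0.707 × 0.5 = 0.3535 in.
Total length L = 16 in; A_we = 0.3535 × 16 = 5.656 in².
F_nw = 0.6 F_EXX = 0.6 × 60 = 36 ksi.
φR_n = 0.75 × 36 × 5.656 = 152.7 kips.

φR_n ≈ 153 kips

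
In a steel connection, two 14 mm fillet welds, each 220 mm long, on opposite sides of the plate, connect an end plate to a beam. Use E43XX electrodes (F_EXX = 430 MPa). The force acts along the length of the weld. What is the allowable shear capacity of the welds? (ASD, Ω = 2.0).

R_n/Ω ≈ 562 kN

Effective throat t_e = 0.707 × 14 = 9.898 mm.
Total length L = 440 mm; A_we = 9.898 × 440 = 4355 mm².
F_nw = 0.6 F_EXX = 0.6 × 430 = 258 MPa.
R_n = 258 × 4355 × 10⁻³ = 1124 kN; R_n/Ω = 1124/2.0 = 561.8 kN.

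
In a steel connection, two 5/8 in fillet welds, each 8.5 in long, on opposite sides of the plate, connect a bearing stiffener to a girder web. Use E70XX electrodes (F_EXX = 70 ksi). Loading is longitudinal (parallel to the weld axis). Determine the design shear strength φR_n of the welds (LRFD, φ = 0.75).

φR_n ≈ 237 kip

Effective throat t_e = 0.707 × 0.625 = 0.4419 in.
Total length L = 17 in; A_we = 0.4419 × 17 = 7.512 in².
F_nw = 0.6 F_EXX = 0.6 × 70 = 42 ksi.
φR_n = 0.75 × 42 × 7.512 = 236.6 kip.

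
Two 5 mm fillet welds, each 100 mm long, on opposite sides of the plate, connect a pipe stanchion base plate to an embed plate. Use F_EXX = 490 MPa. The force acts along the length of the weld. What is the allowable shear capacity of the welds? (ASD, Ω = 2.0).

Effective throat t_e = 0.707 × 5 = 3.535 mm.
Total length L = 200 mm; A_we = 3.535 × 200 = 707 mm².
F_nw = 0.6 F_EXX = 0.6 × 490 = 294 MPa.
R_n = 294 × 707 × 10⁻³ = 207.9 kN; R_n/Ω = 207.9/2.0 = 103.9 kN.

R_n/Ω ≈ 104 kN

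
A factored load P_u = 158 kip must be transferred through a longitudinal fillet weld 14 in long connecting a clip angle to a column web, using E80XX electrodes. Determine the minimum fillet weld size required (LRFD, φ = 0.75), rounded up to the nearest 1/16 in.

E80XX → F_EXX = 80 ksi.
Total weld length L = 14 in.
Required throat t_e = P_u / (φ × 0.6 F_EXX × L) = 158 / (0.75 × 0.6 × 80 × 14) = 0.3135 in.
Required leg w = t_e / 0.707 = 0.4434 in → use 1/2 in.

w = 1/2 in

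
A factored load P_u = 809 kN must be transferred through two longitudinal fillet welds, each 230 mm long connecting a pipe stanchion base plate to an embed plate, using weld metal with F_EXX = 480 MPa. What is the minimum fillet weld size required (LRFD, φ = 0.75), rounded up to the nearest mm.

Total weld length L = 460 mm.
Required throat t_e = P_u / (φ × 0.6 F_EXX × L) = 809 / (0.75 × 0.6 × 480 × 460 × 10⁻³) = 8.142 mm.
Required leg w = t_e / 0.707 = 11.52 mm → use 12 mm.

w = 12 mm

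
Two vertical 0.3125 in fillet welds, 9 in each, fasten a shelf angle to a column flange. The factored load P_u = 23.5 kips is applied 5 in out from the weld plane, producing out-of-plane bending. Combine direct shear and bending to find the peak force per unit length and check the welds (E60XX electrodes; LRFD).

f_max ≈ 4.54 kip/in; adequate

E60XX → F_EXX = 60 ksi.
L_w = 2 × 9 = 18 in; section modulus (unit throat) S = 2 × L²/6 = 27 in².
Direct shear f_v = P/L_w = 23.5/18 = 1.306 kip/in.
Moment M = P × e = 23.5 × 5 = 117.5 kip·in; bending f_b = M/S = 4.352 kip/in.
f_max = √(f_v² + f_b²) = √(1.306² + 4.352²) = 4.543 kip/in.
φr_n = 0.75 × 0.6 × 60 × (0.707 × 0.3125) = 5.965 kip/in → adequate.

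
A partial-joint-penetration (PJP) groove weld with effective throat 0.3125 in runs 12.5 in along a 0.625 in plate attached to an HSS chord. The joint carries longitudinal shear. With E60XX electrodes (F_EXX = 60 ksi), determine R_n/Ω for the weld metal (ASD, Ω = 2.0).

Effective throat (given) t_e = 0.3125 in.
A_we = 0.3125 × 12.5 = 3.906 in².
F_nw = 0.6 F_EXX = 36 ksi.
R_n/Ω = (36 × 3.906) / 2.0 = 70.31 kips.

R_n/Ω ≈ 70.3 kips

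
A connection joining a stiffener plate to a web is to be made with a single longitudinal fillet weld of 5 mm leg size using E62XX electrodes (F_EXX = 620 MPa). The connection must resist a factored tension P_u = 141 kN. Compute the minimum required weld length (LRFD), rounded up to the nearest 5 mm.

L = 145 mm

Throat t_e = 0.707 × 5 = 3.535 mm.
φr_n = 0.75 × 0.6 × 620 × 3.535 × 10⁻³ = 0.9863 kN/mm.
L_req = P_u / φr_n = 141 / 0.9863 = 143 mm total.
Round up → use L = 145 mm.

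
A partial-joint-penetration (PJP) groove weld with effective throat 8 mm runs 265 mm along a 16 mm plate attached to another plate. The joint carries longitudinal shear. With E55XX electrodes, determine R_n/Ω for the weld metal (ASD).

E55XX → F_EXX = 550 MPa.
Effective throat (given) t_e = 8 mm.
A_we = 8 × 265 = 2120 mm².
F_nw = 0.6 F_EXX = 330 MPa.
R_n/Ω = (330 × 2120) / 2.0 × 10⁻³ = 349.8 kN.

R_n/Ω ≈ 350 kN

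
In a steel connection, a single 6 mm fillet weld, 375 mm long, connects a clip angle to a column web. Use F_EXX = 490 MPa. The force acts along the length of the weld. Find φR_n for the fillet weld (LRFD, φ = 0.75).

φR_n ≈ 351 kN

Effective throat t_e = 0.707 × 6 = 4.242 mm.
Total length L = 375 mm; A_we = 4.242 × 375 = 1591 mm².
F_nw = 0.6 F_EXX = 0.6 × 490 = 294 MPa.
φR_n = 0.75 × 294 × 1591 × 10⁻³ = 350.8 kN.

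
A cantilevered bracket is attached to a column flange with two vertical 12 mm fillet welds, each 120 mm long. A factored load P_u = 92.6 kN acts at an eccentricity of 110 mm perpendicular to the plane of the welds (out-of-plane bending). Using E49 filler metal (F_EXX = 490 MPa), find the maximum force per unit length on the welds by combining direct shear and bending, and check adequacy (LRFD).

L_w = 2 × 120 = 240 mm; section modulus (unit throat) S = 2 × L²/6 = 4800 mm².
Direct shear f_v = P/L_w = 92.6×10³/240 = 385.8 N/mm.
Moment M = P × e = 92.6×10³ × 110 = 10186000 N·mm; bending f_b = M/S = 2122 N/mm.
f_max = √(f_v² + f_b²) = √(385.8² + 2122²) = 2157 N/mm.
φr_n = 0.75 × 0.6 × 490 × (0.707 × 12) = 1871 N/mm → NOT adequate.

f_max ≈ 2160 N/mm; NOT adequate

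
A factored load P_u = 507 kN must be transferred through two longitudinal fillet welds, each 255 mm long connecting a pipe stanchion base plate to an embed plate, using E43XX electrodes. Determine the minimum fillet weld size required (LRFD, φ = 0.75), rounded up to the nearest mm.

E43XX → F_EXX = 430 MPa.
Total weld length L = 510 mm.
Required throat t_e = P_u / (φ × 0.6 F_EXX × L) = 507 / (0.75 × 0.6 × 430 × 510 × 10⁻³) = 5.138 mm.
Required leg w = t_e / 0.707 = 7.267 mm → use 8 mm.

w = 8 mm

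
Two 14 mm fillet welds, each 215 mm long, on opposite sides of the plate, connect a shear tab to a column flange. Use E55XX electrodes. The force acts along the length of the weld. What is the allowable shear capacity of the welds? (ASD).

R_n/Ω ≈ 702 kN

E55XX → F_EXX = 550 MPa.
Effective throat t_e = 0.707 × 14 = 9.898 mm.
Total length L = 430 mm; A_we = 9.898 × 430 = 4256 mm².
F_nw = 0.6 F_EXX = 0.6 × 550 = 330 MPa.
R_n = 330 × 4256 × 10⁻³ = 1405 kN; R_n/Ω = 1405/2.0 = 702.3 kN.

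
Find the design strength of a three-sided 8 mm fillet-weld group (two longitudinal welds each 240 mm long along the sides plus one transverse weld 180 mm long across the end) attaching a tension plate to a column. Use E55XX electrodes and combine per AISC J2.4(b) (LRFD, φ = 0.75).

E55XX → F_EXX = 550 MPa.
t_e = 0.707 × 8 = 5.656 mm.
R_nwl = 0.6 × 550 × 5.656 × 480 × 10⁻³ = 895.9 kN (longitudinal, 2 welds).
R_nwt = 0.6 × 550 × 5.656 × 180 × 10⁻³ = 336 kN (transverse, base value).
(i) R_nwl + R_nwt = 1232 kN; (ii) 0.85 R_nwl + 1.5 R_nwt = 1265 kN.
R_n = max = 1265 kN [governs: (ii)]; φR_n = 949.1 kN.

φR_n ≈ 949 kN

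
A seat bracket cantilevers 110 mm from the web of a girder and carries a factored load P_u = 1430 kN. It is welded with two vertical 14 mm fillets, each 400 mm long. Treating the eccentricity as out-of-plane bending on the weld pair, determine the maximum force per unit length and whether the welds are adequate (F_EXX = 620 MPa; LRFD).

f_max ≈ 3450 N/mm; NOT adequate

L_w = 2 × 400 = 800 mm; section modulus (unit throat) S = 2 × L²/6 = 53330 mm².
Direct shear f_v = P/L_w = 1430×10³/800 = 1788 N/mm.
Moment M = P × e = 1430×10³ × 110 = 157300000 N·mm; bending f_b = M/S = 2949 N/mm.
f_max = √(f_v² + f_b²) = √(1788² + 2949²) = 3449 N/mm.
φr_n = 0.75 × 0.6 × 620 × (0.707 × 14) = 2762 N/mm → NOT adequate.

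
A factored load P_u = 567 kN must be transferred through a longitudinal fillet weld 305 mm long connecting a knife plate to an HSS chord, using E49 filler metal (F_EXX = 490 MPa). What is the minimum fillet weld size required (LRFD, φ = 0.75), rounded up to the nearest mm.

w = 12 mm

Total weld length L = 305 mm.
Required throat t_e = P_u / (φ × 0.6 F_EXX × L) = 567 / (0.75 × 0.6 × 490 × 305 × 10⁻³) = 8.431 mm.
Required leg w = t_e / 0.707 = 11.92 mm → use 12 mm.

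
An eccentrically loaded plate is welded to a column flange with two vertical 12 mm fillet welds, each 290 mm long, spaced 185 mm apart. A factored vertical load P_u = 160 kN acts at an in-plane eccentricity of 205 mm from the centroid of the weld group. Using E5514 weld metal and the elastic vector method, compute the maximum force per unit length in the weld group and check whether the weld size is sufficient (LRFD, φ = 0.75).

f_max ≈ 807 N/mm; adequate

E55XX → F_EXX = 550 MPa.
Total weld length L_w = 580 mm. Treat welds as unit-width lines.
Polar moment about centroid: J = 2[d³/12 + d(b/2)²] = 2[290³/12 + 290×92.5²] = 9027000 mm³.
Direct shear f_v = P/L_w = 160×10³ / 580 = 275.9 N/mm (vertical).
Torsion M = P·e = 160×10³ × 205 = 32800000 N·mm.
Critical point at (x, y) = (92.5, 145) from centroid. f_tx = M·y/J = 526.8 N/mm; f_ty = M·x/J = 336.1 N/mm.
Resultant f_max = √[f_tx² + (f_v + f_ty)²] = √[526.8² + (275.9 + 336.1)²] = 807.5 N/mm.
Capacity per unit length: φr_n = 0.75 × 0.6 × 550 × (0.707 × 12) = 2100 N/mm.
807.5 ≤ 2100 → adequate.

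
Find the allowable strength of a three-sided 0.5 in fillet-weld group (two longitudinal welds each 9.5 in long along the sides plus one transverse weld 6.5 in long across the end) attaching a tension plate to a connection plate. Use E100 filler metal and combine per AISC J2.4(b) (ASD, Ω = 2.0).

E100XX → F_EXX = 100 ksi.
t_e = 0.707 × 0.5 = 0.3535 in.
R_nwl = 0.6 × 100 × 0.3535 × 19 = 403 kip (longitudinal, 2 welds).
R_nwt = 0.6 × 100 × 0.3535 × 6.5 = 137.9 kip (transverse, base value).
(i) R_nwl + R_nwt = 540.9 kip; (ii) 0.85 R_nwl + 1.5 R_nwt = 549.3 kip.
R_n = max = 549.3 kip [governs: (ii)]; R_n/Ω = 274.7 kip.

R_n/Ω ≈ 275 kip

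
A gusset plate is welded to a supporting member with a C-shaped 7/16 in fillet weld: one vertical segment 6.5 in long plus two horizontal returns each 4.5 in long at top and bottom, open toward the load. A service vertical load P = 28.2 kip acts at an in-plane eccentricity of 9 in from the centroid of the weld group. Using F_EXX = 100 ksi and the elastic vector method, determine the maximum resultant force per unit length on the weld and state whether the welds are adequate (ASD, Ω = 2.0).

f_max ≈ 8.97 kip/in; adequate

Total weld length L_w = 15.5 in. Treat welds as unit-width lines.
Centroid: x̄ = 2×4.5×2.25 / 15.5 = 1.306 in from the vertical weld.
Polar moment about centroid: J = I_x + I_y = [6.5³/12 + 2×4.5×3.25²] + [6.5×1.306² + 2(4.5³/12 + 4.5×0.9435²)] = 152.2 in³.
Direct shear f_v = P/L_w = 28.2 / 15.5 = 1.819 kip/in (vertical).
Torsion M = P·e = 28.2 × 9 = 253.8 kip·in.
Critical point at (x, y) = (3.194, 3.25) from centroid. f_tx = M·y/J = 5.418 kip/in; f_ty = M·x/J = 5.324 kip/in.
Resultant f_max = √[f_tx² + (f_v + f_ty)²] = √[5.418² + (1.819 + 5.324)²] = 8.966 kip/in.
Capacity per unit length: r_n/Ω = (1/2.0) × 0.6 × 100 × (0.707 × 0.4375) = 9.279 kip/in.
8.966 ≤ 9.279 → adequate.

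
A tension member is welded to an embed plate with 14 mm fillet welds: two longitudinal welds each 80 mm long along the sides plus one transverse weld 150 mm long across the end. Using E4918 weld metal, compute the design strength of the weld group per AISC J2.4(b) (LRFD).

E49XX → F_EXX = 490 MPa.
t_e = 0.707 × 14 = 9.898 mm.
R_nwl = 0.6 × 490 × 9.898 × 160 × 10⁻³ = 465.6 kN (longitudinal, 2 welds).
R_nwt = 0.6 × 490 × 9.898 × 150 × 10⁻³ = 436.5 kN (transverse, base value).
(i) R_nwl + R_nwt = 902.1 kN; (ii) 0.85 R_nwl + 1.5 R_nwt = 1051 kN.
R_n = max = 1051 kN [governs: (ii)]; φR_n = 787.9 kN.

φR_n ≈ 788 kN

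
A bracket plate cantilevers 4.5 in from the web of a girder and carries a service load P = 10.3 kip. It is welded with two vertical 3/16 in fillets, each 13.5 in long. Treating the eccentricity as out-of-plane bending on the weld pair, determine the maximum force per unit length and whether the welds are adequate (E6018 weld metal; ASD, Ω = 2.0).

f_max ≈ 0.853 kip/in; adequate

E60XX → F_EXX = 60 ksi.
L_w = 2 × 13.5 = 27 in; section modulus (unit throat) S = 2 × L²/6 = 60.75 in².
Direct shear f_v = P/L_w = 10.3/27 = 0.3815 kip/in.
Moment M = P × e = 10.3 × 4.5 = 46.35 kip·in; bending f_b = M/S = 0.763 kip/in.
f_max = √(f_v² + f_b²) = √(0.3815² + 0.763²) = 0.853 kip/in.
r_n/Ω = (1/2.0) × 0.6 × 60 × (0.707 × 0.1875) = 2.386 kip/in → adequate.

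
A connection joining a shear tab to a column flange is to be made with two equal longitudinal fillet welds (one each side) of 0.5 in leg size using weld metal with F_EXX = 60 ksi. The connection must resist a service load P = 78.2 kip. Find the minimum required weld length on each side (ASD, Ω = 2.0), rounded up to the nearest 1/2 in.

L = 6.5 in on each side

Throat t_e = 0.707 × 0.5 = 0.3535 in.
r_n/Ω = (0.6 × 60 × 0.3535) / 2.0 = 6.363 kip/in.
L_req = P / (r_n/Ω) = 78.2 / 6.363 = 12.29 in total.
Per side: 12.29 / 2 = 6.145 in.
Round up → use L = 6.5 in on each side.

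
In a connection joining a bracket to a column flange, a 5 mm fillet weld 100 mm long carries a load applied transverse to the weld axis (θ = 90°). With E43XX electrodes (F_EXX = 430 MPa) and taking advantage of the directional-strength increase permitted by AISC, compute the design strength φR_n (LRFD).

φR_n ≈ 103 kN

t_e = 0.707 × 5 = 3.535 mm; A_we = 3.535 × 100 = 353.5 mm².
Directional factor: 1.0 + 0.5 sin^1.5(90°) = 1.5.
F_nw = 0.6 × 430 × 1.5 = 387 MPa.
φR_n = 0.75 × 387 × 353.5 × 10⁻³ = 102.6 kN.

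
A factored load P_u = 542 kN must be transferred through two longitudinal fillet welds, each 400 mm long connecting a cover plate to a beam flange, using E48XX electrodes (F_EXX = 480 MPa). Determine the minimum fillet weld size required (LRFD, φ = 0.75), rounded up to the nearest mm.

w = 5 mm

Total weld length L = 800 mm.
Required throat t_e = P_u / (φ × 0.6 F_EXX × L) = 542 / (0.75 × 0.6 × 480 × 800 × 10⁻³) = 3.137 mm.
Required leg w = t_e / 0.707 = 4.436 mm → use 5 mm.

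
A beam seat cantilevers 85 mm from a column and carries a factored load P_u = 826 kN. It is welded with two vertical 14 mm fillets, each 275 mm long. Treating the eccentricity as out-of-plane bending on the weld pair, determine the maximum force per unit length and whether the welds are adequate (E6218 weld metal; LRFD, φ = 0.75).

E62XX → F_EXX = 620 MPa.
L_w = 2 × 275 = 550 mm; section modulus (unit throat) S = 2 × L²/6 = 25210 mm².
Direct shear f_v = P/L_w = 826×10³/550 = 1502 N/mm.
Moment M = P × e = 826×10³ × 85 = 70210000 N·mm; bending f_b = M/S = 2785 N/mm.
f_max = √(f_v² + f_b²) = √(1502² + 2785²) = 3164 N/mm.
φr_n = 0.75 × 0.6 × 620 × (0.707 × 14) = 2762 N/mm → NOT adequate.

f_max ≈ 3160 N/mm; NOT adequate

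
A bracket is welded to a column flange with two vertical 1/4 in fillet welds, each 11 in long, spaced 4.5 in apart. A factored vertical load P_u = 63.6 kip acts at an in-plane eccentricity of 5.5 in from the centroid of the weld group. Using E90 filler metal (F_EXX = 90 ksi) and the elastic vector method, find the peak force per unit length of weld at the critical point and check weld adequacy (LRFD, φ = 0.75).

f_max ≈ 7.81 kip/in; NOT adequate

Total weld length L_w = 22 in. Treat welds as unit-width lines.
Polar moment about centroid: J = 2[d³/12 + d(b/2)²] = 2[11³/12 + 11×2.25²] = 333.2 in³.
Direct shear f_v = P/L_w = 63.6 / 22 = 2.891 kip/in (vertical).
Torsion M = P·e = 63.6 × 5.5 = 349.8 kip·in.
Critical point at (x, y) = (2.25, 5.5) from centroid. f_tx = M·y/J = 5.774 kip/in; f_ty = M·x/J = 2.362 kip/in.
Resultant f_max = √[f_tx² + (f_v + f_ty)²] = √[5.774² + (2.891 + 2.362)²] = 7.806 kip/in.
Capacity per unit length: φr_n = 0.75 × 0.6 × 90 × (0.707 × 0.25) = 7.158 kip/in.
7.806 > 7.158 → NOT adequate.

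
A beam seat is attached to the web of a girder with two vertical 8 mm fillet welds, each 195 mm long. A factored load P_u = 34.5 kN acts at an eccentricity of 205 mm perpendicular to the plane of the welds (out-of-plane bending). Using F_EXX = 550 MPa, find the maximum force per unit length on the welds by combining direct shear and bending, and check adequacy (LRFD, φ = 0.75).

f_max ≈ 565 N/mm; adequate

L_w = 2 × 195 = 390 mm; section modulus (unit throat) S = 2 × L²/6 = 12680 mm².
Direct shear f_v = P/L_w = 34.5×10³/390 = 88.46 N/mm.
Moment M = P × e = 34.5×10³ × 205 = 7072500 N·mm; bending f_b = M/S = 558 N/mm.
f_max = √(f_v² + f_b²) = √(88.46² + 558²) = 565 N/mm.
φr_n = 0.75 × 0.6 × 550 × (0.707 × 8) = 1400 N/mm → adequate.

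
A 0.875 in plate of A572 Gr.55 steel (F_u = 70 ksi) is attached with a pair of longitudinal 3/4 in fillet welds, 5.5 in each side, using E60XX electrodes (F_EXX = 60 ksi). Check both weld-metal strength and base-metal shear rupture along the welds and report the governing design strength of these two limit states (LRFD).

φR_n ≈ 157 kip (weld metal governs)

t_e = 0.707 × 0.75 = 0.5302 in; L = 11 in.
Weld metal: φR_n = 0.75 × 0.6 × 60 × 0.5302 × 11 = 157.5 kip.
Base metal (shear rupture): φR_n = 0.75 × 0.6 × 70 × 0.875 × 11 = 303.2 kip.
Governing: weld metal.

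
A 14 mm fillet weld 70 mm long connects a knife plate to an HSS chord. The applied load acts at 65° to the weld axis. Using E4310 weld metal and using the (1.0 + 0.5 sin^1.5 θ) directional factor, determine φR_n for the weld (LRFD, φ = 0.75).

E43XX → F_EXX = 430 MPa.
t_e = 0.707 × 14 = 9.898 mm; A_we = 9.898 × 70 = 692.9 mm².
Directional factor: 1.0 + 0.5 sin^1.5(65°) = 1.431.
F_nw = 0.6 × 430 × 1.431 = 369.3 MPa.
φR_n = 0.75 × 369.3 × 692.9 × 10⁻³ = 191.9 kN.

φR_n ≈ 192 kN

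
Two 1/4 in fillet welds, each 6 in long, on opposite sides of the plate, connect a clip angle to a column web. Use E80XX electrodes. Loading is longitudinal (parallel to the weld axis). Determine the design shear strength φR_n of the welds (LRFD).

E80XX → F_EXX = 80 ksi.
Effective throat t_e = 0.707 × 0.25 = 0.1767 in.
Total length L = 12 in; A_we = 0.1767 × 12 = 2.121 in².
F_nw = 0.6 F_EXX = 0.6 × 80 = 48 ksi.
φR_n = 0.75 × 48 × 2.121 = 76.36 kip.

φR_n ≈ 76.4 kip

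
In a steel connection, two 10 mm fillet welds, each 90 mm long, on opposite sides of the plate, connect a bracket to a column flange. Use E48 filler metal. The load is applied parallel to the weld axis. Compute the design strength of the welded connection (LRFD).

φR_n ≈ 275 kN

E48XX → F_EXX = 480 MPa.
Effective throat t_e = 0.707 × 10 = 7.07 mm.
Total length L = 180 mm; A_we = 7.07 × 180 = 1273 mm².
F_nw = 0.6 F_EXX = 0.6 × 480 = 288 MPa.
φR_n = 0.75 × 288 × 1273 × 10⁻³ = 274.9 kN.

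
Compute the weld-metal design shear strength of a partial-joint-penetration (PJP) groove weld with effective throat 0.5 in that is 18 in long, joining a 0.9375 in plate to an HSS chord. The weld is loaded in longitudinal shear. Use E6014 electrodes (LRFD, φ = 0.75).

E60XX → F_EXX = 60 ksi.
Effective throat (given) t_e = 0.5 in.
A_we = 0.5 × 18 = 9 in².
F_nw = 0.6 F_EXX = 36 ksi.
φR_n = 0.75 × 36 × 9 = 243 kips.

φR_n ≈ 243 kips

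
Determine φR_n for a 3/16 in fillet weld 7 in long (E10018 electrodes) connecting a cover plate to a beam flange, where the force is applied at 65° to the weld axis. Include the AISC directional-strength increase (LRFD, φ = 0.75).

E100XX → F_EXX = 100 ksi.
t_e = 0.707 × 0.1875 = 0.1326 in; A_we = 0.1326 × 7 = 0.9279 in².
Directional factor: 1.0 + 0.5 sin^1.5(65°) = 1.431.
F_nw = 0.6 × 100 × 1.431 = 85.88 ksi.
φR_n = 0.75 × 85.88 × 0.9279 = 59.77 kip.

φR_n ≈ 59.8 kip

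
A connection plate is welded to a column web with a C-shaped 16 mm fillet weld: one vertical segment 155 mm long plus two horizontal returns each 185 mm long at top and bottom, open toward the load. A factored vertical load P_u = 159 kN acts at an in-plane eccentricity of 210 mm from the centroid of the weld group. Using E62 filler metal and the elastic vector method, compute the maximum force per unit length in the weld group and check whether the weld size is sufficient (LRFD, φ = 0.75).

E62XX → F_EXX = 620 MPa.
Total weld length L_w = 525 mm. Treat welds as unit-width lines.
Centroid: x̄ = 2×185×92.5 / 525 = 65.19 mm from the vertical weld.
Polar moment about centroid: J = I_x + I_y = [155³/12 + 2×185×77.5²] + [155×65.19² + 2(185³/12 + 185×27.31²)] = 4523000 mm³.
Direct shear f_v = P/L_w = 159×10³ / 525 = 302.9 N/mm (vertical).
Torsion M = P·e = 159×10³ × 210 = 33390000 N·mm.
Critical point at (x, y) = (119.8, 77.5) from centroid. f_tx = M·y/J = 572.2 N/mm; f_ty = M·x/J = 884.5 N/mm.
Resultant f_max = √[f_tx² + (f_v + f_ty)²] = √[572.2² + (302.9 + 884.5)²] = 1318 N/mm.
Capacity per unit length: φr_n = 0.75 × 0.6 × 620 × (0.707 × 16) = 3156 N/mm.
1318 ≤ 3156 → adequate.

f_max ≈ 1320 N/mm; adequate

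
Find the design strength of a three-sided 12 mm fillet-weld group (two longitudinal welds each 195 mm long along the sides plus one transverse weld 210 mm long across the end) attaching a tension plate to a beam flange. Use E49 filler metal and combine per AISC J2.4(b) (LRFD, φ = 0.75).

φR_n ≈ 1210 kN

E49XX → F_EXX = 490 MPa.
t_e = 0.707 × 12 = 8.484 mm.
R_nwl = 0.6 × 490 × 8.484 × 390 × 10⁻³ = 972.8 kN (longitudinal, 2 welds).
R_nwt = 0.6 × 490 × 8.484 × 210 × 10⁻³ = 523.8 kN (transverse, base value).
(i) R_nwl + R_nwt = 1497 kN; (ii) 0.85 R_nwl + 1.5 R_nwt = 1613 kN.
R_n = max = 1613 kN [governs: (ii)]; φR_n = 1209 kN.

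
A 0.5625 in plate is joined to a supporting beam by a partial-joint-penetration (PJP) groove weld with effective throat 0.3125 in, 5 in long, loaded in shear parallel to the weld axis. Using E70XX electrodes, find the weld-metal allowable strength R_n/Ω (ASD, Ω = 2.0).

R_n/Ω ≈ 32.8 kip

E70XX → F_EXX = 70 ksi.
Effective throat (given) t_e = 0.3125 in.
A_we = 0.3125 × 5 = 1.562 in².
F_nw = 0.6 F_EXX = 42 ksi.
R_n/Ω = (42 × 1.562) / 2.0 = 32.81 kip.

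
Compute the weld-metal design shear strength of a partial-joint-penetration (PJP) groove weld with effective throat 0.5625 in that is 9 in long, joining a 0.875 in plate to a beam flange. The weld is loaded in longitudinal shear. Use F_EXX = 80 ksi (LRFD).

Effective throat (given) t_e = 0.5625 in.
A_we = 0.5625 × 9 = 5.062 in².
F_nw = 0.6 F_EXX = 48 ksi.
φR_n = 0.75 × 48 × 5.062 = 182.2 kips.

φR_n ≈ 182 kips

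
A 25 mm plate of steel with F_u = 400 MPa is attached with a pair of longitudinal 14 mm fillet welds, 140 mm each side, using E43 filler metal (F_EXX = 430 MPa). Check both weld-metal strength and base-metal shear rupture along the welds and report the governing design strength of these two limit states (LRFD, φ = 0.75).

t_e = 0.707 × 14 = 9.898 mm; L = 280 mm.
Weld metal: φR_n = 0.75 × 0.6 × 430 × 9.898 × 280 × 10⁻³ = 536.3 kN.
Base metal (shear rupture): φR_n = 0.75 × 0.6 × 400 × 25 × 280 × 10⁻³ = 1260 kN.
Governing: weld metal.

φR_n ≈ 536 kN (weld metal governs)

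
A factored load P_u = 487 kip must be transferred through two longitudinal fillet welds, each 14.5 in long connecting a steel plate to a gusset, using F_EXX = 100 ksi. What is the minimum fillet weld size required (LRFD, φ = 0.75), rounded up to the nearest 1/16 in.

w = 9/16 in

Total weld length L = 29 in.
Required throat t_e = P_u / (φ × 0.6 F_EXX × L) = 487 / (0.75 × 0.6 × 100 × 29) = 0.3732 in.
Required leg w = t_e / 0.707 = 0.5278 in → use 9/16 in.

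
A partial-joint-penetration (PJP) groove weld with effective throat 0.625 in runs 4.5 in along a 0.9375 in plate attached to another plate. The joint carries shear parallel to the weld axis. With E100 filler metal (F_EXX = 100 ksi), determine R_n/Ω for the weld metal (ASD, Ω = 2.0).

R_n/Ω ≈ 84.4 kip

Effective throat (given) t_e = 0.625 in.
A_we = 0.625 × 4.5 = 2.812 in².
F_nw = 0.6 F_EXX = 60 ksi.
R_n/Ω = (60 × 2.812) / 2.0 = 84.38 kip.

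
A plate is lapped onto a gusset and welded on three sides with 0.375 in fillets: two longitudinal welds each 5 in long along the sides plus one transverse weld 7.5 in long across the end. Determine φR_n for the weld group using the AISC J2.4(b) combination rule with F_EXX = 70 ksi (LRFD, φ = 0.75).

φR_n ≈ 165 kip

t_e = 0.707 × 0.375 = 0.2651 in.
R_nwl = 0.6 × 70 × 0.2651 × 10 = 111.4 kip (longitudinal, 2 welds).
R_nwt = 0.6 × 70 × 0.2651 × 7.5 = 83.51 kip (transverse, base value).
(i) R_nwl + R_nwt = 194.9 kip; (ii) 0.85 R_nwl + 1.5 R_nwt = 219.9 kip.
R_n = max = 219.9 kip [governs: (ii)]; φR_n = 164.9 kip.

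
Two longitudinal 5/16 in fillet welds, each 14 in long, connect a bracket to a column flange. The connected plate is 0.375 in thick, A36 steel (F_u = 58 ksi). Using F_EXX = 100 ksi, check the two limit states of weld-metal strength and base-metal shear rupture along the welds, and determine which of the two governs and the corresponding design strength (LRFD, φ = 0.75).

t_e = 0.707 × 0.3125 = 0.2209 in; L = 28 in.
Weld metal: φR_n = 0.75 × 0.6 × 100 × 0.2209 × 28 = 278.4 kip.
Base metal (shear rupture): φR_n = 0.75 × 0.6 × 58 × 0.375 × 28 = 274 kip.
Governing: base-metal shear rupture.

φR_n ≈ 274 kip (base-metal shear rupture governs)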